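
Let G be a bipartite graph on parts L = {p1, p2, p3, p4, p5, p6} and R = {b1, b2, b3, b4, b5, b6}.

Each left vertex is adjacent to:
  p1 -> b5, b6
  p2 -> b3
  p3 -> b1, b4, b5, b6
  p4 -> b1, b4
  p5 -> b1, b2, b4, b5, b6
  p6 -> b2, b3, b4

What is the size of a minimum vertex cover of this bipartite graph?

A maximum matching has 6 edges (e.g. p1–b6, p2–b3, p3–b5, p4–b1, p5–b2, p6–b4).
By König's theorem the minimum vertex cover has the same size. One such cover is {p1, p2, p3, p4, p5, p6}.

6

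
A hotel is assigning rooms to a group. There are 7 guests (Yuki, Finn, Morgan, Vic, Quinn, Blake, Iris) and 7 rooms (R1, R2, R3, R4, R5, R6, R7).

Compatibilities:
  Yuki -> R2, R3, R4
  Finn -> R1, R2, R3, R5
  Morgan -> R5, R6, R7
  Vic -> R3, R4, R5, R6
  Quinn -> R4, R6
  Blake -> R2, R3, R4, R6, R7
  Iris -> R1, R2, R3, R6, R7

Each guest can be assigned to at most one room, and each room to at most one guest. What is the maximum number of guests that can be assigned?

One maximum matching: Yuki-R2, Finn-R1, Morgan-R7, Vic-R5, Quinn-R4, Blake-R3, Iris-R6.
This saturates every guest, so 7 is the maximum.

7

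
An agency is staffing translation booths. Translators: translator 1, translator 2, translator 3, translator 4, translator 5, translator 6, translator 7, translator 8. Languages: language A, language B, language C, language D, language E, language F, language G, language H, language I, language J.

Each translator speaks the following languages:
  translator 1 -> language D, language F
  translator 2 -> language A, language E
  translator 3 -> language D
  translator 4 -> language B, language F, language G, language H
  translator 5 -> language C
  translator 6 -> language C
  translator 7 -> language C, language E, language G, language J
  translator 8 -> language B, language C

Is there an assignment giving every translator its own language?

No

The set {translator 5, translator 6} has only 1 neighbour ({language C}), so by Hall's theorem at most 7 of the 8 translators can be matched.
Hence no matching covers every translator.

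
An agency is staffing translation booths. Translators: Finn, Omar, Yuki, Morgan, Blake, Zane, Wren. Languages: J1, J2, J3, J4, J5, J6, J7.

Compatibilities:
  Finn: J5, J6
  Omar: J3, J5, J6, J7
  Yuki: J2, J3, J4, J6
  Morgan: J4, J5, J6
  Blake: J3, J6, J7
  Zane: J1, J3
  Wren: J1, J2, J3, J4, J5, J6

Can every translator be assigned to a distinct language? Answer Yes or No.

For example, pair Finn–J5, Omar–J3, Yuki–J2, Morgan–J4, Blake–J7, Zane–J1, Wren–J6.
All 7 translators are covered.

Yes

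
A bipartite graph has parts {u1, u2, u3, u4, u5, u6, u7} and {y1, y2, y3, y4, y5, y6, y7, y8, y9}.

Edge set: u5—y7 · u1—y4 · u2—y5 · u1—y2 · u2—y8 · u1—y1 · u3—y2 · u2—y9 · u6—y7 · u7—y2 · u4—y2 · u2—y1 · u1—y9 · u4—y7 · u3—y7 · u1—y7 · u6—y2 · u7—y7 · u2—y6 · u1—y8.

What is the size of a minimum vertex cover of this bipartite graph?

4

{u1, u2, y2, y7} is a vertex cover of size 4: every edge has an endpoint in this set.
No smaller cover exists because u1–y4, u2–y6, u3–y2, u4–y7 is a matching of size 4, and a cover must include an endpoint of each of these disjoint edges (König's theorem).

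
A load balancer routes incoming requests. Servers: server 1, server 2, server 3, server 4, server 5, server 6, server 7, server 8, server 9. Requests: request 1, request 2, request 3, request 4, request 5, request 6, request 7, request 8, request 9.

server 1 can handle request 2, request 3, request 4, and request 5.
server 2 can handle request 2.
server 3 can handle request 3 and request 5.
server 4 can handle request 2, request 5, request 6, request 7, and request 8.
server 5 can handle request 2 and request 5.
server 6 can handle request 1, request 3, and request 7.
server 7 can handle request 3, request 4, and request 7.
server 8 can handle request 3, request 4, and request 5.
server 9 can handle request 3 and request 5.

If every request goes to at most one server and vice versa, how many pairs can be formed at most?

7

For example, pair server 1-request 4, server 2-request 2, server 3-request 3, server 4-request 6, server 5-request 5, server 6-request 1, server 7-request 7.
The set {server 1, server 2, server 3, server 5, server 8, server 9} has only 4 neighbours ({request 2, request 3, request 4, request 5}), so by Hall's theorem at most 7 of the 9 servers can be matched.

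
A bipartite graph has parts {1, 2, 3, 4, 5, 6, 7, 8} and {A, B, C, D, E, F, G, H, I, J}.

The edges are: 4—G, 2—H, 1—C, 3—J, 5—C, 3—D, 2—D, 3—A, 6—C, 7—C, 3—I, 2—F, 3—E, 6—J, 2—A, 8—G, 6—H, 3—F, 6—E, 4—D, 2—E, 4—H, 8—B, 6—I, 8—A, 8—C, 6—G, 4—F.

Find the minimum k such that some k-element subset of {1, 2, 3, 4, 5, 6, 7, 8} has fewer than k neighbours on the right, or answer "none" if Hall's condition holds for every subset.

Take S = {1, 5}. Its neighbourhood is {C}, so |N(S)| = 1 < |S| = 2.
No single vertex violates Hall's condition since each has at least one neighbour, so 2 is the minimum.

2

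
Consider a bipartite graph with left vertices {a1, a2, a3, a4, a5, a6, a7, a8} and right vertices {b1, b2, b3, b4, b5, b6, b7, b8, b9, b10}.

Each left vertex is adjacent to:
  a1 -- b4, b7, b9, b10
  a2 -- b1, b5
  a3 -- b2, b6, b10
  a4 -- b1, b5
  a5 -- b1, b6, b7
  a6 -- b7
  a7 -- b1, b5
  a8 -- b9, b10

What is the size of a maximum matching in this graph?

7

For example, pair a1→b4, a2→b1, a3→b2, a4→b5, a5→b6, a6→b7, a8→b9.
The set {a2, a4, a7} has only 2 neighbours ({b1, b5}), so by Hall's theorem at most 7 of the 8 left vertices can be matched.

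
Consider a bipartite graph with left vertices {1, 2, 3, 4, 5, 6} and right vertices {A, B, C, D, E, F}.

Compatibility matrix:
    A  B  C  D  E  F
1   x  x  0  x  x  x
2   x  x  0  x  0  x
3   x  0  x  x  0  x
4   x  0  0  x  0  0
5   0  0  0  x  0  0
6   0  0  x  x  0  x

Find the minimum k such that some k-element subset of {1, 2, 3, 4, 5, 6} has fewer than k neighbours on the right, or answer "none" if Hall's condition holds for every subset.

none

A matching saturating every left vertex exists, for instance 1→E, 2→B, 3→C, 4→A, 5→D, 6→F.
By Hall's marriage theorem, this means |N(S)| ≥ |S| for every subset S, so no violating subset exists.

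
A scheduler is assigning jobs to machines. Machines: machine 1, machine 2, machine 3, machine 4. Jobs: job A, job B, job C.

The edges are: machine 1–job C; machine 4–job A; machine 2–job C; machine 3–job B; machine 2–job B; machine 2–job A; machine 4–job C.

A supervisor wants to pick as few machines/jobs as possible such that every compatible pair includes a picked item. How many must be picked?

The 3 edges machine 1–job C, machine 2–job A, machine 3–job B form a matching, so any vertex cover needs at least 3 vertices (one per matched edge).
Conversely {job A, job B, job C} meets every edge and has exactly 3 vertices, so 3 is optimal.

3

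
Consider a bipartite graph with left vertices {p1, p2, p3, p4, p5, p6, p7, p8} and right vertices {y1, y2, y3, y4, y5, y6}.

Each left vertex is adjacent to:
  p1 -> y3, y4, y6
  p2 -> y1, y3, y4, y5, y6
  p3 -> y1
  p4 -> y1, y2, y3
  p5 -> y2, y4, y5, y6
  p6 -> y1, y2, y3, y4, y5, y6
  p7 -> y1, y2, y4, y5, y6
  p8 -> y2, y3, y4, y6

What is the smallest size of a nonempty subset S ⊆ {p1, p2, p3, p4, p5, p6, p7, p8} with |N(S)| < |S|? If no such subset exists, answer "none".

Take S = {p1, p2, p3, p4, p5, p6, p7}. Its neighbourhood is {y1, y2, y3, y4, y5, y6}, so |N(S)| = 6 < |S| = 7.
Every subset of size less than 7 has at least as many neighbours as members, so 7 is the minimum.

7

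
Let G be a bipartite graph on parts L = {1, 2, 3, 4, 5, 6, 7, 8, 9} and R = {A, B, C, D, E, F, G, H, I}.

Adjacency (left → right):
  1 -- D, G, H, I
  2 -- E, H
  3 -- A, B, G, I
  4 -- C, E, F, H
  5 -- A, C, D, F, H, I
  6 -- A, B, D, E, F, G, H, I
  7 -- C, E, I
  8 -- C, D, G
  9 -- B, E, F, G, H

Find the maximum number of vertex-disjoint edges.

A valid assignment of size 9: 1-D, 2-H, 3-I, 4-F, 5-A, 6-B, 7-E, 8-C, 9-G.
All 9 left vertices are matched, so no larger matching exists.

9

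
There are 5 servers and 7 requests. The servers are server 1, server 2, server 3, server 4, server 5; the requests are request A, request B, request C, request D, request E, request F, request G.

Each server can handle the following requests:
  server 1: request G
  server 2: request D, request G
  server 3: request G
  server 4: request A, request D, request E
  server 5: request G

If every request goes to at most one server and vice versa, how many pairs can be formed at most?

3

A valid assignment of size 3: server 1-request G, server 2-request D, server 4-request E.
The set {server 1, server 3, server 5} has only 1 neighbour ({request G}), so by Hall's theorem at most 3 of the 5 servers can be matched.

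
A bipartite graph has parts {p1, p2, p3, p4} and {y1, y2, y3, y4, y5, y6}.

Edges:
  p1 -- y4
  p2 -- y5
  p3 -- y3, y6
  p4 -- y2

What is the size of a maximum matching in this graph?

4

A valid assignment of size 4: p1→y4, p2→y5, p3→y3, p4→y2.
All 4 left vertices are matched, so no larger matching exists.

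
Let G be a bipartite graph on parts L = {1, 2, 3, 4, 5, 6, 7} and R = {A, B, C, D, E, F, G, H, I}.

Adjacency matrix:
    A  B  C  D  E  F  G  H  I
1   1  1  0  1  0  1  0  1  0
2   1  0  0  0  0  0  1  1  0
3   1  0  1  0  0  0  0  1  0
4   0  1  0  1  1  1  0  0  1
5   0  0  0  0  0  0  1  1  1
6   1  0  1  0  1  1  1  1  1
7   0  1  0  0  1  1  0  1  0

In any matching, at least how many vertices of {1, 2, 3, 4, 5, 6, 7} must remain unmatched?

0

A valid assignment of size 7: 1–F, 2–A, 3–C, 4–B, 5–G, 6–E, 7–H.
All 7 left vertices are matched, so no larger matching exists.
That matches 7 of the 7, leaving 0 unmatched; no matching can do better.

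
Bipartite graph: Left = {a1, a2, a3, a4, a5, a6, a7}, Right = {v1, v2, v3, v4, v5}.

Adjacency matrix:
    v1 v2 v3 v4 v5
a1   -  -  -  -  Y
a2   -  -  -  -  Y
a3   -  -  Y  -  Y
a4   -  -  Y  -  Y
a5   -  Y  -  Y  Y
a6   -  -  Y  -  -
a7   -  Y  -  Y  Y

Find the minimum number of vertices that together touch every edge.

4

{a5, a7, v3, v5} is a vertex cover of size 4: every edge has an endpoint in this set.
No smaller cover exists because a1–v5, a3–v3, a5–v4, a7–v2 is a matching of size 4, and a cover must include an endpoint of each of these disjoint edges (König's theorem).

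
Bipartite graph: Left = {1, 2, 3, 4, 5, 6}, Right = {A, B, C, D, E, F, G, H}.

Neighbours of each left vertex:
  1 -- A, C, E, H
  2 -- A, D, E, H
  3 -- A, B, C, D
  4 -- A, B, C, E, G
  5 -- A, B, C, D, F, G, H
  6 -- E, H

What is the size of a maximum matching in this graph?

A valid assignment of size 6: 1-C, 2-D, 3-B, 4-A, 5-G, 6-E.
This saturates every left vertex, so 6 is the maximum.

6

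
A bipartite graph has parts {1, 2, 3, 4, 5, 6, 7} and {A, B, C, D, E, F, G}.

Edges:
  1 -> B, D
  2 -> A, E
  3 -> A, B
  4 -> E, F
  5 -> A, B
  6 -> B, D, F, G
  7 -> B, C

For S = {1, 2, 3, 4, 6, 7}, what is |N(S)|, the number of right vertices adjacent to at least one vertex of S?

7

The union of neighbours of {1, 2, 3, 4, 6, 7} is {A, B, C, D, E, F, G}, which has 7 elements.
Since |N(S)| = 7 ≥ |S| = 6, Hall's condition holds for this subset.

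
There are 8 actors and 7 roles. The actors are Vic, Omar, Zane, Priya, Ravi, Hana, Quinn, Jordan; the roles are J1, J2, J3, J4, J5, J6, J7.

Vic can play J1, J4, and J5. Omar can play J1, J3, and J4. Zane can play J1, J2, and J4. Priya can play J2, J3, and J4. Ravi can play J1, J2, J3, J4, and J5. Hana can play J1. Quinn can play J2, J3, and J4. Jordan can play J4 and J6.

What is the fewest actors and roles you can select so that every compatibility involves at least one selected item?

The 6 edges Vic–J5, Omar–J1, Zane–J4, Priya–J3, Ravi–J2, Jordan–J6 form a matching, so any vertex cover needs at least 6 vertices (one per matched edge).
Conversely {Jordan, J1, J2, J3, J4, J5} meets every edge and has exactly 6 vertices, so 6 is optimal.

6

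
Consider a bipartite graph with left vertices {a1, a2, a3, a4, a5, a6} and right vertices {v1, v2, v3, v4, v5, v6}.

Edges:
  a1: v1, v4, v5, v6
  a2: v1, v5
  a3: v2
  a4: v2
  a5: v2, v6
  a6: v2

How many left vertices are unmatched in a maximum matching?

A valid assignment of size 4: a1-v1, a2-v5, a3-v2, a5-v6.
The set {a3, a4, a6} has only 1 neighbour ({v2}), so by Hall's theorem at most 4 of the 6 left vertices can be matched.
That matches 4 of the 6, leaving 2 unmatched; no matching can do better.

2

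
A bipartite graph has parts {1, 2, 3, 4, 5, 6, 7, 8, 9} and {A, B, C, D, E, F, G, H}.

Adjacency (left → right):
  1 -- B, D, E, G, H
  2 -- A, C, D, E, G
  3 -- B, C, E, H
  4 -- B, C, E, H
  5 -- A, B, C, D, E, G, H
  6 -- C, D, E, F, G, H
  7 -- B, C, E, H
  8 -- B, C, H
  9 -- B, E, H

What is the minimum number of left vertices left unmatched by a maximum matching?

1

For example, pair 1–D, 2–G, 3–C, 4–H, 5–A, 6–F, 7–E, 8–B.
The set {3, 4, 7, 8, 9} has only 4 neighbours ({B, C, E, H}), so by Hall's theorem at most 8 of the 9 left vertices can be matched.
That matches 8 of the 9, leaving 1 unmatched; no matching can do better.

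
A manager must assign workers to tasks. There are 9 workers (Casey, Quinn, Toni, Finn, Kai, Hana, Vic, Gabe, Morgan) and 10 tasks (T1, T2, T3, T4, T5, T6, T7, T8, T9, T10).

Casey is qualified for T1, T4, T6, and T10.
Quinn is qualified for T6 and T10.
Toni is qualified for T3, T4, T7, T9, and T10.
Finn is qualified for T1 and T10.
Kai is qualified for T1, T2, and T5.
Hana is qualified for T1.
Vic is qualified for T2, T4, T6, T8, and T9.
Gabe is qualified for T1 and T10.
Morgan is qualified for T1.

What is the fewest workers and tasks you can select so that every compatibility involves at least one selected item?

The 7 edges Casey–T4, Quinn–T6, Toni–T7, Finn–T10, Kai–T2, Hana–T1, Vic–T8 form a matching, so any vertex cover needs at least 7 vertices (one per matched edge).
Conversely {Casey, Quinn, Toni, Kai, Vic, T1, T10} meets every edge and has exactly 7 vertices, so 7 is optimal.

7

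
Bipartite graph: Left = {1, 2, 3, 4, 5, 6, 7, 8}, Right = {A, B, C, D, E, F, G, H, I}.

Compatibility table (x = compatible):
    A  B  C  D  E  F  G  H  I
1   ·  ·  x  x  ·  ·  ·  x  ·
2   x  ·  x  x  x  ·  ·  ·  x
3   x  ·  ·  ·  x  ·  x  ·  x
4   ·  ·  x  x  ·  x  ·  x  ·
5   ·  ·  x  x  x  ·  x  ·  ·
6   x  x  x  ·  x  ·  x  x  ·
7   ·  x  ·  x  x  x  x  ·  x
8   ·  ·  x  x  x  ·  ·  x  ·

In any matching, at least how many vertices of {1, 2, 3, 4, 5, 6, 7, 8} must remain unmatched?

0

One maximum matching: 1-D, 2-A, 3-I, 4-F, 5-C, 6-G, 7-B, 8-E.
This saturates every left vertex, so 8 is the maximum.
That matches 8 of the 8, leaving 0 unmatched; no matching can do better.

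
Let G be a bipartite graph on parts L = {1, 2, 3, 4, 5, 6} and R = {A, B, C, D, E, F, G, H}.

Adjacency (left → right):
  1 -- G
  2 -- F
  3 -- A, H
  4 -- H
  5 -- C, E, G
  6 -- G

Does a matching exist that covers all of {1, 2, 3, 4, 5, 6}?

The set {1, 6} has only 1 neighbour ({G}), so by Hall's theorem at most 5 of the 6 left vertices can be matched.
Hence no matching covers every left vertex.

No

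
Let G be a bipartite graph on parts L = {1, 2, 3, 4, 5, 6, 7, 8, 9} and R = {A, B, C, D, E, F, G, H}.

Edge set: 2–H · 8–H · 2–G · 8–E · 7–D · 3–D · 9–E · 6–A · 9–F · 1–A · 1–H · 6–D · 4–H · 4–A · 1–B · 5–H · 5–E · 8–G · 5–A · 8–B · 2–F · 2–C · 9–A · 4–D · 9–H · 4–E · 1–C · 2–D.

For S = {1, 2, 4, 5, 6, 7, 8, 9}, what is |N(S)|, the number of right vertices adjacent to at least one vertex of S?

The union of neighbours of {1, 2, 4, 5, 6, 7, 8, 9} is {A, B, C, D, E, F, G, H}, which has 8 elements.
Since |N(S)| = 8 ≥ |S| = 8, Hall's condition holds for this subset.

8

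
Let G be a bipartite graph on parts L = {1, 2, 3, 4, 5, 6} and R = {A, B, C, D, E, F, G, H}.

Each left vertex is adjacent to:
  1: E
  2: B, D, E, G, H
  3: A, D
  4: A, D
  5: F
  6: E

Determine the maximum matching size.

5

For example, pair 1-E, 2-G, 3-A, 4-D, 5-F.
The set {1, 6} has only 1 neighbour ({E}), so by Hall's theorem at most 5 of the 6 left vertices can be matched.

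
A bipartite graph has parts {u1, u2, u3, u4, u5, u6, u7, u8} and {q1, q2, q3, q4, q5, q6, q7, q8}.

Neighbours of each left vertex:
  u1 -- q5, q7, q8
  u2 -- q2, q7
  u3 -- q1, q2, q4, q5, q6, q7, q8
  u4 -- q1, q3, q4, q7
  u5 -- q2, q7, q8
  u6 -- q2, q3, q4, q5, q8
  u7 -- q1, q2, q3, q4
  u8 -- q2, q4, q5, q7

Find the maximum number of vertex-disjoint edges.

A valid assignment of size 8: u1→q5, u2→q7, u3→q6, u4→q1, u5→q8, u6→q3, u7→q4, u8→q2.
This saturates every left vertex, so 8 is the maximum.

8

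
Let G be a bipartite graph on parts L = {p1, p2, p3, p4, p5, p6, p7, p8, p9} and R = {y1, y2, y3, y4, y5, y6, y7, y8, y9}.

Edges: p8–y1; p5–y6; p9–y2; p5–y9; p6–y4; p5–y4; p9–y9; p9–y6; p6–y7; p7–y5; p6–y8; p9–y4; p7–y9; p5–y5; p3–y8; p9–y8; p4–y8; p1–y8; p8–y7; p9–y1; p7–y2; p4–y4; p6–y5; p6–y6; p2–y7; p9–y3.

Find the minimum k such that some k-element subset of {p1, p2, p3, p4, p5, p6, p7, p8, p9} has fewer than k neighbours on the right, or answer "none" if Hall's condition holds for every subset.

2

Take S = {p1, p3}. Its neighbourhood is {y8}, so |N(S)| = 1 < |S| = 2.
No single vertex violates Hall's condition since each has at least one neighbour, so 2 is the minimum.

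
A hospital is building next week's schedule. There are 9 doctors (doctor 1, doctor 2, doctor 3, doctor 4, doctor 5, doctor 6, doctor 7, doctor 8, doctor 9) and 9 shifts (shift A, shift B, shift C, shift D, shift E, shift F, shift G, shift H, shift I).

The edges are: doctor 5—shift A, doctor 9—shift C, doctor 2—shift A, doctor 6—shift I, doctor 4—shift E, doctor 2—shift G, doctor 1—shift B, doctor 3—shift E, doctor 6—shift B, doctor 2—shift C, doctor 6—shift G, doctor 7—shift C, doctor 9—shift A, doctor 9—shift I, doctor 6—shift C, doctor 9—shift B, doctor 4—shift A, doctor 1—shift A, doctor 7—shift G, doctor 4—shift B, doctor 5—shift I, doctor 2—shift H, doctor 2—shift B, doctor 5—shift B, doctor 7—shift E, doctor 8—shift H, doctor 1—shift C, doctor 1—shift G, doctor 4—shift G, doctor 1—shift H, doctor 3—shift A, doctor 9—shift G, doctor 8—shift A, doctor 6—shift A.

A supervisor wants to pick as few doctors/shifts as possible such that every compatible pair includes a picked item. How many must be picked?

7

The 7 edges doctor 1–shift H, doctor 2–shift C, doctor 3–shift E, doctor 4–shift B, doctor 5–shift I, doctor 6–shift A, doctor 7–shift G form a matching, so any vertex cover needs at least 7 vertices (one per matched edge).
Conversely {shift A, shift B, shift C, shift E, shift G, shift H, shift I} meets every edge and has exactly 7 vertices, so 7 is optimal.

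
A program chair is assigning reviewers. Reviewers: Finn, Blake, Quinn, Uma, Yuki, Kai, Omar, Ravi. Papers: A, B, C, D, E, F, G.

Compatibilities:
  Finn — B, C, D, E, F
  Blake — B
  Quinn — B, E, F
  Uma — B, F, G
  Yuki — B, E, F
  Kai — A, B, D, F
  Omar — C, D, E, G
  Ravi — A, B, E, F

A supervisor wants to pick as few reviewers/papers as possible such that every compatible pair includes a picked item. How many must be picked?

7

The 7 edges Finn–D, Blake–B, Quinn–F, Uma–G, Yuki–E, Kai–A, Omar–C form a matching, so any vertex cover needs at least 7 vertices (one per matched edge).
Conversely {A, B, C, D, E, F, G} meets every edge and has exactly 7 vertices, so 7 is optimal.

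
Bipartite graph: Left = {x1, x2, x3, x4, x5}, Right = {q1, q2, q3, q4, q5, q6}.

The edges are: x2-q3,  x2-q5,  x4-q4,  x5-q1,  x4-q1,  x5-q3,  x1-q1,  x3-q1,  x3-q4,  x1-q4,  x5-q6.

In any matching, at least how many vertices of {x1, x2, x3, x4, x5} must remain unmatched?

1

One maximum matching: x1-q1, x2-q5, x3-q4, x5-q6.
The set {x1, x3, x4} has only 2 neighbours ({q1, q4}), so by Hall's theorem at most 4 of the 5 left vertices can be matched.
That matches 4 of the 5, leaving 1 unmatched; no matching can do better.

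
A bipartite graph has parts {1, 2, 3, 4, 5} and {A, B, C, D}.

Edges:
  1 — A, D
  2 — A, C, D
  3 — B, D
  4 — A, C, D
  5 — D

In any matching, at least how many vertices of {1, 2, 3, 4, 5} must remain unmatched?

1

For example, pair 1→A, 2→D, 3→B, 4→C.
The set {1, 2, 4, 5} has only 3 neighbours ({A, C, D}), so by Hall's theorem at most 4 of the 5 left vertices can be matched.
That matches 4 of the 5, leaving 1 unmatched; no matching can do better.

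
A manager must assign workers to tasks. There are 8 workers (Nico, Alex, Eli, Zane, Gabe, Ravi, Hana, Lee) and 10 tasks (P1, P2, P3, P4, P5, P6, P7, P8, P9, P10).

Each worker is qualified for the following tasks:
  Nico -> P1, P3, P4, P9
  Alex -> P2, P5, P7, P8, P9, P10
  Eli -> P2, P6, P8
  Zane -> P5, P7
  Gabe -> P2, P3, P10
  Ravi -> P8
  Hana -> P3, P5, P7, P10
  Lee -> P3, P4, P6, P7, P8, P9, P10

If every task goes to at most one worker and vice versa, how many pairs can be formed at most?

One maximum matching: Nico→P1, Alex→P2, Eli→P6, Zane→P5, Gabe→P10, Ravi→P8, Hana→P7, Lee→P3.
This saturates every worker, so 8 is the maximum.

8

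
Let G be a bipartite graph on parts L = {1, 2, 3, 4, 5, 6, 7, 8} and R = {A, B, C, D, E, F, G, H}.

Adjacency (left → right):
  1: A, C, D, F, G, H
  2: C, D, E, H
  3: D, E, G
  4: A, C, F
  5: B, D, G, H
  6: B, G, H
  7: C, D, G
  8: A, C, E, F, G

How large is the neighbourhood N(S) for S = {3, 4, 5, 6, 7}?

The union of neighbours of {3, 4, 5, 6, 7} is {A, B, C, D, E, F, G, H}, which has 8 elements.
Since |N(S)| = 8 ≥ |S| = 5, Hall's condition holds for this subset.

8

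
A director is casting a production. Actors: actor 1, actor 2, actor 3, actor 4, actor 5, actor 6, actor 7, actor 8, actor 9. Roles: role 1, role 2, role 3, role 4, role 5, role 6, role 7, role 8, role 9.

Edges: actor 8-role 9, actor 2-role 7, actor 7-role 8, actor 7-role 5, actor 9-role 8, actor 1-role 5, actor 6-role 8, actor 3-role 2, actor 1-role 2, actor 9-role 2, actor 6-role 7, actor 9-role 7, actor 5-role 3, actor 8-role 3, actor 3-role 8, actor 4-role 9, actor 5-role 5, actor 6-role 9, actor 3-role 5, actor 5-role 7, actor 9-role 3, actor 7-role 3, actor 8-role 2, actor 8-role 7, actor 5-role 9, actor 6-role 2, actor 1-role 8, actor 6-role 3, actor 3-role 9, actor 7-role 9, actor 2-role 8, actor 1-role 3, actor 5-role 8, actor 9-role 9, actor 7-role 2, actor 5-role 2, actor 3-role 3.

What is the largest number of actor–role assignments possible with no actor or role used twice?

One maximum matching: actor 1-role 2, actor 2-role 8, actor 3-role 5, actor 4-role 9, actor 5-role 3, actor 6-role 7.
The set {actor 1, actor 2, actor 3, actor 4, actor 5, actor 6, actor 7, actor 8, actor 9} has only 6 neighbours ({role 2, role 3, role 5, role 7, role 8, role 9}), so by Hall's theorem at most 6 of the 9 actors can be matched.

6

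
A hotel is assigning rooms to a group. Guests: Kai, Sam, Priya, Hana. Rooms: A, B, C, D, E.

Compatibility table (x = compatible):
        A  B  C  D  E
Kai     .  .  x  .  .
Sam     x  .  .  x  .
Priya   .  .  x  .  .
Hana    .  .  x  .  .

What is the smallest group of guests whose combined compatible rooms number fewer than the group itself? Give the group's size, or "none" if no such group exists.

Take S = {Kai, Priya}. Its neighbourhood is {C}, so |N(S)| = 1 < |S| = 2.
No single vertex violates Hall's condition since each has at least one neighbour, so 2 is the minimum.

2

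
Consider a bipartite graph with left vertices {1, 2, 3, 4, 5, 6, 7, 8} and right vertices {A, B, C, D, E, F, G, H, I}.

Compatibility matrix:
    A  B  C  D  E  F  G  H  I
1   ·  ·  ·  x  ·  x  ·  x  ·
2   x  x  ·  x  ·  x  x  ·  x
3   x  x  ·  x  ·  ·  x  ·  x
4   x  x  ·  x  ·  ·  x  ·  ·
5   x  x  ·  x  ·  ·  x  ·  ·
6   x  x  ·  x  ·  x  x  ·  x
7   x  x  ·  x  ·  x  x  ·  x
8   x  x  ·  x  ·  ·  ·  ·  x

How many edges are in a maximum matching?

One maximum matching: 1-H, 2-F, 3-I, 4-B, 5-D, 6-A, 7-G.
The set {2, 3, 4, 5, 6, 7, 8} has only 6 neighbours ({A, B, D, F, G, I}), so by Hall's theorem at most 7 of the 8 left vertices can be matched.

7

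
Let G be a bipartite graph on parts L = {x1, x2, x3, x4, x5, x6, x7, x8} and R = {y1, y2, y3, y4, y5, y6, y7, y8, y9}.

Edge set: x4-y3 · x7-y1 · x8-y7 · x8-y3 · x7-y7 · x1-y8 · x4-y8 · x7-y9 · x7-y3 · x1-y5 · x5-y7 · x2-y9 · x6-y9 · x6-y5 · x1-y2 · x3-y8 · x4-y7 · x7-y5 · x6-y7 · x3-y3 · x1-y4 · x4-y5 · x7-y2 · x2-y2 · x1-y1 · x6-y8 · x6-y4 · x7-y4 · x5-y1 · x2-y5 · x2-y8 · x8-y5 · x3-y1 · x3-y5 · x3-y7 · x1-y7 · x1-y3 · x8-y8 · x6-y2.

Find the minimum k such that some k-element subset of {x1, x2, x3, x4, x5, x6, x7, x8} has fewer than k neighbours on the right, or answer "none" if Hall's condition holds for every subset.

none

A matching saturating every left vertex exists, for instance x1→y7, x2→y2, x3→y5, x4→y8, x5→y1, x6→y9, x7→y4, x8→y3.
By Hall's marriage theorem, this means |N(S)| ≥ |S| for every subset S, so no violating subset exists.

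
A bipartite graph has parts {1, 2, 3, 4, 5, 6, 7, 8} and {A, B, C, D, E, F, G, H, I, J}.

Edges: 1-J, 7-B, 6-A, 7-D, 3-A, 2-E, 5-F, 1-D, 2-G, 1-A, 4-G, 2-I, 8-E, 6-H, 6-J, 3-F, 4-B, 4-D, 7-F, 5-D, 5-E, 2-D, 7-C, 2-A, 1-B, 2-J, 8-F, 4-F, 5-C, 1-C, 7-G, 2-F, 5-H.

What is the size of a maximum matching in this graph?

8

A valid assignment of size 8: 1→D, 2→G, 3→A, 4→F, 5→H, 6→J, 7→B, 8→E.
All 8 left vertices are matched, so no larger matching exists.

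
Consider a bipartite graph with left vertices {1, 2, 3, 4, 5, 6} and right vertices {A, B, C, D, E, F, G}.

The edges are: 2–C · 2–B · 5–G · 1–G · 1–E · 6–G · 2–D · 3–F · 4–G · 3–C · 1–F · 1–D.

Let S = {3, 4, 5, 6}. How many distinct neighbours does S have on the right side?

The union of neighbours of {3, 4, 5, 6} is {C, F, G}, which has 3 elements.
Since |N(S)| = 3 < |S| = 4, Hall's condition fails for this subset.

3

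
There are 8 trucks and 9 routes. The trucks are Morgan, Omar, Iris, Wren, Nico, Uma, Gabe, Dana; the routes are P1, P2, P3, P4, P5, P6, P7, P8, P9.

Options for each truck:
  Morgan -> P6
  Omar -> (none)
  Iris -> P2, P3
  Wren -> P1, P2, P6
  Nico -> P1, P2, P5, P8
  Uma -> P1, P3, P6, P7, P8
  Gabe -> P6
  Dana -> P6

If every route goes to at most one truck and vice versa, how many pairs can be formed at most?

5

For example, pair Morgan-P6, Iris-P3, Wren-P2, Nico-P5, Uma-P1.
The set {Morgan, Omar, Gabe, Dana} has only 1 neighbour ({P6}), so by Hall's theorem at most 5 of the 8 trucks can be matched.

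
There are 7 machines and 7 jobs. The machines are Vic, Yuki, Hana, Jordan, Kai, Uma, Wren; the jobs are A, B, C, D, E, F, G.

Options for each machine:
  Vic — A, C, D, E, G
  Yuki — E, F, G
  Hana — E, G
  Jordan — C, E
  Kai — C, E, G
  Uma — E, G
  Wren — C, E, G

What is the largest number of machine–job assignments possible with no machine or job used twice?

A valid assignment of size 5: Vic→A, Yuki→F, Hana→G, Jordan→C, Kai→E.
The set {Hana, Jordan, Kai, Uma, Wren} has only 3 neighbours ({C, E, G}), so by Hall's theorem at most 5 of the 7 machines can be matched.

5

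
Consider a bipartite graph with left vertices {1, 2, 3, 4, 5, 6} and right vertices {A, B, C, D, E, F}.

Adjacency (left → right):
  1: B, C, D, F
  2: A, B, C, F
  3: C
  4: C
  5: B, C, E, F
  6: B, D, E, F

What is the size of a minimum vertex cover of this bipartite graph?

{1, 2, 5, 6, C} is a vertex cover of size 5: every edge has an endpoint in this set.
No smaller cover exists because 1–D, 2–F, 3–C, 5–E, 6–B is a matching of size 5, and a cover must include an endpoint of each of these disjoint edges (König's theorem).

5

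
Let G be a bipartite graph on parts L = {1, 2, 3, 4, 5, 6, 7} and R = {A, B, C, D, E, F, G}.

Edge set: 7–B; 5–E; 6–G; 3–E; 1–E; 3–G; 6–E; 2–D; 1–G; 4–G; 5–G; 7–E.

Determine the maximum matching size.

For example, pair 1–G, 2–D, 3–E, 7–B.
The set {1, 3, 4, 5, 6} has only 2 neighbours ({E, G}), so by Hall's theorem at most 4 of the 7 left vertices can be matched.

4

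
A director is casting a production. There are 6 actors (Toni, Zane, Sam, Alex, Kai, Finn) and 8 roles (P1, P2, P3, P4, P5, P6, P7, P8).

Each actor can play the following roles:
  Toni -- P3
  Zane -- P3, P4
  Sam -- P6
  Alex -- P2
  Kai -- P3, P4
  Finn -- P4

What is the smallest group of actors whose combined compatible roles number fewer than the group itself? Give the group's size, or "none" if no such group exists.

Take S = {Toni, Zane, Kai}. Its neighbourhood is {P3, P4}, so |N(S)| = 2 < |S| = 3.
Every subset of size less than 3 has at least as many neighbours as members, so 3 is the minimum.

3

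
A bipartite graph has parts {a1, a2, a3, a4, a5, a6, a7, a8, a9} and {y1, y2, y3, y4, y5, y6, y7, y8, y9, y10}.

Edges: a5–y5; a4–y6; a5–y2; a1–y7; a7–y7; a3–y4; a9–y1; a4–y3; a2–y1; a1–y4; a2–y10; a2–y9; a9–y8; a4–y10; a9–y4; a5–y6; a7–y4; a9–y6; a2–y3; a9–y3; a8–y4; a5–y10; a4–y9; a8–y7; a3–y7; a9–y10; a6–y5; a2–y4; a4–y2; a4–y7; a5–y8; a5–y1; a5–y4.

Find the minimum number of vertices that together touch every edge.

{a2, a4, a5, a6, a9, y4, y7} is a vertex cover of size 7: every edge has an endpoint in this set.
No smaller cover exists because a1–y4, a2–y3, a3–y7, a4–y9, a5–y10, a6–y5, a9–y6 is a matching of size 7, and a cover must include an endpoint of each of these disjoint edges (König's theorem).

7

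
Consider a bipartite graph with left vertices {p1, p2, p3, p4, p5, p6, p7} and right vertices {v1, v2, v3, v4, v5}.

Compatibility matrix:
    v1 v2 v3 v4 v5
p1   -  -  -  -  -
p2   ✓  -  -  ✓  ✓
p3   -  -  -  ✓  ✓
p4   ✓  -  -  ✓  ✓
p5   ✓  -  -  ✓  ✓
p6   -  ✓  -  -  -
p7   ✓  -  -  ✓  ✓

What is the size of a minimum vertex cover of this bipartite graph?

The 4 edges p2–v4, p3–v5, p4–v1, p6–v2 form a matching, so any vertex cover needs at least 4 vertices (one per matched edge).
Conversely {p6, v1, v4, v5} meets every edge and has exactly 4 vertices, so 4 is optimal.

4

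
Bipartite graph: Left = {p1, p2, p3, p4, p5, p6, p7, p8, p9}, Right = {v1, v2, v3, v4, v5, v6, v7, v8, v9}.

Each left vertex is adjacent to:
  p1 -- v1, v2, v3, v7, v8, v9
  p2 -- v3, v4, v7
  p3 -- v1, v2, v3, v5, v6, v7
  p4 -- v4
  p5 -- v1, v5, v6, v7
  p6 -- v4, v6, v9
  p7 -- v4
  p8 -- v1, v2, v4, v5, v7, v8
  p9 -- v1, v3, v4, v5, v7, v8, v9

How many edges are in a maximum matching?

8

One maximum matching: p1→v1, p2→v7, p3→v3, p4→v4, p5→v6, p6→v9, p8→v2, p9→v8.
The set {p4, p7} has only 1 neighbour ({v4}), so by Hall's theorem at most 8 of the 9 left vertices can be matched.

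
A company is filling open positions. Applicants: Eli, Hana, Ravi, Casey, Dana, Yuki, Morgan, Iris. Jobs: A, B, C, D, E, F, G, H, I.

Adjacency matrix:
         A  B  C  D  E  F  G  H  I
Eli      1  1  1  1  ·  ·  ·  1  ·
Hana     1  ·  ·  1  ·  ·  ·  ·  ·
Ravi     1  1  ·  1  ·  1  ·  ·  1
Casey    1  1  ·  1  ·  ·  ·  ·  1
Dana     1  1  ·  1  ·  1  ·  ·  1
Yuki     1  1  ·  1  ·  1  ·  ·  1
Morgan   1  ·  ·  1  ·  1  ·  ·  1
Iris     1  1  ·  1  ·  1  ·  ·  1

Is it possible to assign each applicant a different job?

No

The set {Hana, Ravi, Casey, Dana, Yuki, Morgan, Iris} has only 5 neighbours ({A, B, D, F, I}), so by Hall's theorem at most 6 of the 8 applicants can be matched.
Hence no matching covers every applicant.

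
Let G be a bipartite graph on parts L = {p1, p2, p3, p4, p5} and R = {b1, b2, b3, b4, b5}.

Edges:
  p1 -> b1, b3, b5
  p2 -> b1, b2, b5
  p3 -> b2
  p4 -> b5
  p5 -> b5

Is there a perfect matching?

No

The set {p4, p5} has only 1 neighbour ({b5}), so by Hall's theorem at most 4 of the 5 left vertices can be matched.
Hence no matching covers every left vertex.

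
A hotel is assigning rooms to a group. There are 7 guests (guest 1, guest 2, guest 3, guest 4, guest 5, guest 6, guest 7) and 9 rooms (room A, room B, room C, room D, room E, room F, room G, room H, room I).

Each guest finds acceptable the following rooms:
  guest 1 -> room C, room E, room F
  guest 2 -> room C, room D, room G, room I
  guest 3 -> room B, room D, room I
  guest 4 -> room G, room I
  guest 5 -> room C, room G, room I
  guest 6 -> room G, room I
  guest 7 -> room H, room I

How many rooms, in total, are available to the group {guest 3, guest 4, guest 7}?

5

The union of neighbours of {guest 3, guest 4, guest 7} is {room B, room D, room G, room H, room I}, which has 5 elements.
Since |N(S)| = 5 ≥ |S| = 3, Hall's condition holds for this subset.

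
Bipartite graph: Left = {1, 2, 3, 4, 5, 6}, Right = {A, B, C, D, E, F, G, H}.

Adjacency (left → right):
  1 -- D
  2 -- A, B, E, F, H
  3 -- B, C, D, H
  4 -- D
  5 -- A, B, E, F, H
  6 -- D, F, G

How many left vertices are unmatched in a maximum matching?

For example, pair 1-D, 2-E, 3-B, 5-A, 6-F.
The set {1, 4} has only 1 neighbour ({D}), so by Hall's theorem at most 5 of the 6 left vertices can be matched.
That matches 5 of the 6, leaving 1 unmatched; no matching can do better.

1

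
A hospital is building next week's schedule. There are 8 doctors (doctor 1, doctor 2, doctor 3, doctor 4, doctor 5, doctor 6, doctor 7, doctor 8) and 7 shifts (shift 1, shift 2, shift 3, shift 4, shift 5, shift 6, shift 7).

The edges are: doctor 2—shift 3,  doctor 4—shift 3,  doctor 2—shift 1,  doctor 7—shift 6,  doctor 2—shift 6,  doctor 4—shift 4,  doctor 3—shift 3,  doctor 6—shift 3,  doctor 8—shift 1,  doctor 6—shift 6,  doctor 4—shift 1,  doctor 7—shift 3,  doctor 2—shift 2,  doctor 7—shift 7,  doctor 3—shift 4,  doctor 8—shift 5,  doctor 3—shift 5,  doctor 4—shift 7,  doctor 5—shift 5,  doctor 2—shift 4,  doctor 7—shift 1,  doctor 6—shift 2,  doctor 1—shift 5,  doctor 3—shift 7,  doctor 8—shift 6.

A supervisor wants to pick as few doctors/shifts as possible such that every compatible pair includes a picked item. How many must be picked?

{doctor 2, doctor 3, doctor 4, doctor 6, doctor 7, doctor 8, shift 5} is a vertex cover of size 7: every edge has an endpoint in this set.
No smaller cover exists because doctor 1–shift 5, doctor 2–shift 4, doctor 3–shift 7, doctor 4–shift 1, doctor 6–shift 2, doctor 7–shift 3, doctor 8–shift 6 is a matching of size 7, and a cover must include an endpoint of each of these disjoint edges (König's theorem).

7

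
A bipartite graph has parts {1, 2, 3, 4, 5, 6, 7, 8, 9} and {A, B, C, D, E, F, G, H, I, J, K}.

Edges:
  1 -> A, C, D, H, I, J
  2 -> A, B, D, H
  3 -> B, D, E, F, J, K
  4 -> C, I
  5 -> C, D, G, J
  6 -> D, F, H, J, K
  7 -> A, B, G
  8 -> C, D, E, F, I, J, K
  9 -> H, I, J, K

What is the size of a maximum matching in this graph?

9

A valid assignment of size 9: 1→A, 2→D, 3→E, 4→I, 5→C, 6→H, 7→B, 8→K, 9→J.
This saturates every left vertex, so 9 is the maximum.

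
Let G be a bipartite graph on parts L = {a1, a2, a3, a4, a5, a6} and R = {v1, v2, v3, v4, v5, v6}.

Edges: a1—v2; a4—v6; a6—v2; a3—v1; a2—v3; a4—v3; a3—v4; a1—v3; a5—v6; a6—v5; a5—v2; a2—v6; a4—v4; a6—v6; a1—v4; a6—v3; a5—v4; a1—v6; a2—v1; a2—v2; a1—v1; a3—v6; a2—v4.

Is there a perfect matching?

Yes

A valid assignment of size 6: a1–v3, a2–v6, a3–v1, a4–v4, a5–v2, a6–v5.
Every left vertex is matched, so this is a perfect matching.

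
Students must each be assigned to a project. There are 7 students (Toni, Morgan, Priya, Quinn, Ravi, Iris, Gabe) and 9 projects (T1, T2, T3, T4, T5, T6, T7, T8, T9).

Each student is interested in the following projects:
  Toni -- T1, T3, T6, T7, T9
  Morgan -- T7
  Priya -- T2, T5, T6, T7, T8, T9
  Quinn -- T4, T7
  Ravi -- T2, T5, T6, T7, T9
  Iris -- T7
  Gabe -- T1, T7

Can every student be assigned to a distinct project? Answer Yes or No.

No

The set {Morgan, Iris} has only 1 neighbour ({T7}), so by Hall's theorem at most 6 of the 7 students can be matched.
Hence no matching covers every student.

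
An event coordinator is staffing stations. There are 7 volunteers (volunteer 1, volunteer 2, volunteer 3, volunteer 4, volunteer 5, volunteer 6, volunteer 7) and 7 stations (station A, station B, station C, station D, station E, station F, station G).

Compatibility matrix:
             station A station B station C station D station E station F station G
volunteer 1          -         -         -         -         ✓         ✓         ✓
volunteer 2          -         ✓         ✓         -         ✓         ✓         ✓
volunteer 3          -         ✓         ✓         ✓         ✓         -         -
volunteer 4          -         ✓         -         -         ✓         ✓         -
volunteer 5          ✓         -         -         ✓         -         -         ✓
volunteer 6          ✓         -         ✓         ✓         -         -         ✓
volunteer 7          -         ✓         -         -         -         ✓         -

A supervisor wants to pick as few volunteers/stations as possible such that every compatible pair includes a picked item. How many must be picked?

{volunteer 1, volunteer 2, volunteer 3, volunteer 4, volunteer 5, volunteer 6, volunteer 7} is a vertex cover of size 7: every edge has an endpoint in this set.
No smaller cover exists because volunteer 1–station G, volunteer 2–station F, volunteer 3–station D, volunteer 4–station E, volunteer 5–station A, volunteer 6–station C, volunteer 7–station B is a matching of size 7, and a cover must include an endpoint of each of these disjoint edges (König's theorem).

7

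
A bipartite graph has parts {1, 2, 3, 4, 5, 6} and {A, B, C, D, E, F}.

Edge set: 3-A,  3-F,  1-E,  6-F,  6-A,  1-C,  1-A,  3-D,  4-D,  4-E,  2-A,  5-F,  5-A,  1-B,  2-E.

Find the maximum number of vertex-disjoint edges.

For example, pair 1-B, 2-A, 3-D, 4-E, 5-F.
The set {2, 3, 4, 5, 6} has only 4 neighbours ({A, D, E, F}), so by Hall's theorem at most 5 of the 6 left vertices can be matched.

5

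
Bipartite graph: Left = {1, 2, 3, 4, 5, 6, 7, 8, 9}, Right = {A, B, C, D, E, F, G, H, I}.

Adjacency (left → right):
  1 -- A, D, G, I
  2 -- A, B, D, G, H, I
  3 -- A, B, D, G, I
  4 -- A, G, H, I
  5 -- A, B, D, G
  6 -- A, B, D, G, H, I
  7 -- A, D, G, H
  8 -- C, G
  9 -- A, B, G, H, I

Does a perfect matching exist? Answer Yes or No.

The set {1, 2, 3, 4, 5, 6, 7, 9} has only 6 neighbours ({A, B, D, G, H, I}), so by Hall's theorem at most 7 of the 9 left vertices can be matched.
Hence no matching covers every left vertex.

No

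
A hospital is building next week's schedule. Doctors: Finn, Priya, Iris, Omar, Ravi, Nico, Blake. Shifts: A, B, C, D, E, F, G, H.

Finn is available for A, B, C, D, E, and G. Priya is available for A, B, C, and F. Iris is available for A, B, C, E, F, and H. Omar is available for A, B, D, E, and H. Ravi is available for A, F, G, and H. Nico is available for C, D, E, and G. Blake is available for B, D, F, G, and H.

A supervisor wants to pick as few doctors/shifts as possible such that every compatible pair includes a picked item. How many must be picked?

A maximum matching has 7 edges (e.g. Finn–A, Priya–B, Iris–E, Omar–H, Ravi–F, Nico–C, Blake–G).
By König's theorem the minimum vertex cover has the same size. One such cover is {Finn, Priya, Iris, Omar, Ravi, Nico, Blake}.

7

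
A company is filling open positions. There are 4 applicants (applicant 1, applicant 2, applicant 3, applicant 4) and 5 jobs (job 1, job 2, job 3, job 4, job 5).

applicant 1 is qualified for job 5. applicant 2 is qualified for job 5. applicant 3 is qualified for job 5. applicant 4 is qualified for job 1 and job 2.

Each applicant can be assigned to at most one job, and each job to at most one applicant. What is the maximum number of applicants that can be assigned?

2

For example, pair applicant 1-job 5, applicant 4-job 2.
The set {applicant 1, applicant 2, applicant 3} has only 1 neighbour ({job 5}), so by Hall's theorem at most 2 of the 4 applicants can be matched.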